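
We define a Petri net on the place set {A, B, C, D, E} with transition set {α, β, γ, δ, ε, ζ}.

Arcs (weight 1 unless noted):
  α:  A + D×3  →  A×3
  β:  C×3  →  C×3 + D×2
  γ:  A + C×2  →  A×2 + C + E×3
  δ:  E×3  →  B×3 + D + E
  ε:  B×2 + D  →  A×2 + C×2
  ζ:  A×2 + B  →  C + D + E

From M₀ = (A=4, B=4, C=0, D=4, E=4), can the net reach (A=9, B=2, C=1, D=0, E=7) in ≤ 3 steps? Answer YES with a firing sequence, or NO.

YES — reachable via ⟨α, ε, γ⟩ (3 firings)

step 1: fire α:  (A=4, B=4, C=0, D=4, E=4) → (A=6, B=4, C=0, D=1, E=4)
step 2: fire ε:  (A=6, B=4, C=0, D=1, E=4) → (A=8, B=2, C=2, D=0, E=4)
step 3: fire γ:  (A=8, B=2, C=2, D=0, E=4) → (A=9, B=2, C=1, D=0, E=7)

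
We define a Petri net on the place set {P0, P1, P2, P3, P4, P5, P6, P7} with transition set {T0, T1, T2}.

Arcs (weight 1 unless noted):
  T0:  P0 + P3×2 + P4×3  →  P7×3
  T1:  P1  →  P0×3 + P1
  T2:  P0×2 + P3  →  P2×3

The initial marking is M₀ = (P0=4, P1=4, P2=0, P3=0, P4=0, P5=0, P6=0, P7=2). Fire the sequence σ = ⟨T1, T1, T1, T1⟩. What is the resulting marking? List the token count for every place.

step 1: fire T1:  (P0=4, P1=4, P2=0, P3=0, P4=0, P5=0, P6=0, P7=2) → (P0=7, P1=4, P2=0, P3=0, P4=0, P5=0, P6=0, P7=2)
step 2: fire T1:  (P0=7, P1=4, P2=0, P3=0, P4=0, P5=0, P6=0, P7=2) → (P0=10, P1=4, P2=0, P3=0, P4=0, P5=0, P6=0, P7=2)
step 3: fire T1:  (P0=10, P1=4, P2=0, P3=0, P4=0, P5=0, P6=0, P7=2) → (P0=13, P1=4, P2=0, P3=0, P4=0, P5=0, P6=0, P7=2)
step 4: fire T1:  (P0=13, P1=4, P2=0, P3=0, P4=0, P5=0, P6=0, P7=2) → (P0=16, P1=4, P2=0, P3=0, P4=0, P5=0, P6=0, P7=2)

(P0=16, P1=4, P2=0, P3=0, P4=0, P5=0, P6=0, P7=2)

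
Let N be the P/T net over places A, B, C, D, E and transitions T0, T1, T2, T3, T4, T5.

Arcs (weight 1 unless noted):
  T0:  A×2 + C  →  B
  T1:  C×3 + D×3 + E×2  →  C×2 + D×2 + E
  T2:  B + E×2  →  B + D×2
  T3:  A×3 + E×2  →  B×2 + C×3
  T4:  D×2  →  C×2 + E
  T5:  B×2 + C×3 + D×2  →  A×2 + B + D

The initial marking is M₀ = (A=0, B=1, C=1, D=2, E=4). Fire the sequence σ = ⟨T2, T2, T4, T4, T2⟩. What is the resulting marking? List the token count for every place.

(A=0, B=1, C=5, D=4, E=0)

step 1: fire T2:  (A=0, B=1, C=1, D=2, E=4) → (A=0, B=1, C=1, D=4, E=2)
step 2: fire T2:  (A=0, B=1, C=1, D=4, E=2) → (A=0, B=1, C=1, D=6, E=0)
step 3: fire T4:  (A=0, B=1, C=1, D=6, E=0) → (A=0, B=1, C=3, D=4, E=1)
step 4: fire T4:  (A=0, B=1, C=3, D=4, E=1) → (A=0, B=1, C=5, D=2, E=2)
step 5: fire T2:  (A=0, B=1, C=5, D=2, E=2) → (A=0, B=1, C=5, D=4, E=0)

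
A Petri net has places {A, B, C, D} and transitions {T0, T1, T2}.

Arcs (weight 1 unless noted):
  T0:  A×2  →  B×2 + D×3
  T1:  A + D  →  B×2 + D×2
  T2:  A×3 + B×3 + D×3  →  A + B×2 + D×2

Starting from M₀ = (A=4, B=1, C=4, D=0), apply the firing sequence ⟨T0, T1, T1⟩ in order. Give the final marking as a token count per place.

step 1: fire T0:  (A=4, B=1, C=4, D=0) → (A=2, B=3, C=4, D=3)
step 2: fire T1:  (A=2, B=3, C=4, D=3) → (A=1, B=5, C=4, D=4)
step 3: fire T1:  (A=1, B=5, C=4, D=4) → (A=0, B=7, C=4, D=5)

(A=0, B=7, C=4, D=5)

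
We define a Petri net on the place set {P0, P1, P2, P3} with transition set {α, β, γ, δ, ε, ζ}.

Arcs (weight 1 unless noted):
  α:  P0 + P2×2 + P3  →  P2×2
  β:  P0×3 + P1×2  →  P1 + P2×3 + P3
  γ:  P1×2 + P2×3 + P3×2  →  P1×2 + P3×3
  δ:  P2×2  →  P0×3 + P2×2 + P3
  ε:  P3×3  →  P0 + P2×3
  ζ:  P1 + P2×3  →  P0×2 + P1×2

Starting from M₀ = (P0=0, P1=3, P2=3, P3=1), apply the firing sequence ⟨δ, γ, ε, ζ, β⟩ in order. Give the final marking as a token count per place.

(P0=3, P1=3, P2=3, P3=1)

step 1: fire δ:  (P0=0, P1=3, P2=3, P3=1) → (P0=3, P1=3, P2=3, P3=2)
step 2: fire γ:  (P0=3, P1=3, P2=3, P3=2) → (P0=3, P1=3, P2=0, P3=3)
step 3: fire ε:  (P0=3, P1=3, P2=0, P3=3) → (P0=4, P1=3, P2=3, P3=0)
step 4: fire ζ:  (P0=4, P1=3, P2=3, P3=0) → (P0=6, P1=4, P2=0, P3=0)
step 5: fire β:  (P0=6, P1=4, P2=0, P3=0) → (P0=3, P1=3, P2=3, P3=1)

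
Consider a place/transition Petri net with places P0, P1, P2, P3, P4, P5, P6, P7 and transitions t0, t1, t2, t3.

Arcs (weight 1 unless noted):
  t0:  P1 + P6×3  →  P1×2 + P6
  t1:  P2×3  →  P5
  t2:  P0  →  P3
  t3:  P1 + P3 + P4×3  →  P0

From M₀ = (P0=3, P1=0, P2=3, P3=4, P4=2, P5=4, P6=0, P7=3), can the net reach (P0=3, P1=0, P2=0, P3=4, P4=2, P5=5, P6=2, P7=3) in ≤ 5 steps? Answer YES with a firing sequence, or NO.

depth 0: 1 marking
depth 1: 3 markings reached so far
depth 2: 5 markings reached so far
depth 3: 7 markings reached so far
depth 4: 8 markings reached so far
depth 5: 8 markings reached so far
(frontier empty at depth 5; search complete)
target is not among the 8 markings reachable within 5 steps

NO — not reachable within 5 firings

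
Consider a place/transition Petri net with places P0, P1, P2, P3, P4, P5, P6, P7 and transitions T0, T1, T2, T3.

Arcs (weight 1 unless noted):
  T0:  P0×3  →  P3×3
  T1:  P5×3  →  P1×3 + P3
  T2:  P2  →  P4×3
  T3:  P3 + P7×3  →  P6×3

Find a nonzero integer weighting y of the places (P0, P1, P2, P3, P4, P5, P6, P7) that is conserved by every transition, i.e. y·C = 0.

Incidence matrix C (rows=places, cols=transitions):
       T0   T1   T2   T3
   P0  -3    0    0    0
   P1   0    3    0    0
   P2   0    0   -1    0
   P3   3    1    0   -1
   P4   0    0    3    0
   P5   0   -3    0    0
   P6   0    0    0    3
   P7   0    0    0   -3

Candidate y = [0, 0, 3, 0, 1, 0, 0, 0]; check y·C column-wise:
  col T0: 0·-3 + 3·0 + 0·3 + 1·0 = 0
  col T1: 0·3 + 3·0 + 0·1 + 1·0 + 0·-3 = 0
  col T2: 3·-1 + 1·3 = 0
  col T3: 3·0 + 0·-1 + 1·0 + 0·3 + 0·-3 = 0

y = (P0:0, P1:0, P2:3, P3:0, P4:1, P5:0, P6:0, P7:0)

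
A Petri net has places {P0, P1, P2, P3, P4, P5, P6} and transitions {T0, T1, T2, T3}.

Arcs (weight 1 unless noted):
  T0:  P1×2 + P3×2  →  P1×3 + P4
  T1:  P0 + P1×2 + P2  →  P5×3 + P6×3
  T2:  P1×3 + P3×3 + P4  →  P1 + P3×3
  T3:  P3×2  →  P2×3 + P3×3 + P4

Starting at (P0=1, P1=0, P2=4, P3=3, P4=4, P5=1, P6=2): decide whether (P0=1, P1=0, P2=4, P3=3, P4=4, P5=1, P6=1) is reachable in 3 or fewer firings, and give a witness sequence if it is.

depth 0: 1 marking
depth 1: 2 markings reached so far
depth 2: 3 markings reached so far
depth 3: 4 markings reached so far
target is not among the 4 markings reachable within 3 steps

NO — not reachable within 3 firings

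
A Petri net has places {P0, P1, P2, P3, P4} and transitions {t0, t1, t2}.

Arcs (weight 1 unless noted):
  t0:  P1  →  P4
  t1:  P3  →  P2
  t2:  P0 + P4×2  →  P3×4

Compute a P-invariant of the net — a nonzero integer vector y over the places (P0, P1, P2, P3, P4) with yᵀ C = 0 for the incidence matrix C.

y = (P0:4, P1:0, P2:1, P3:1, P4:0)

Incidence matrix C (rows=places, cols=transitions):
       t0   t1   t2
   P0   0    0   -1
   P1  -1    0    0
   P2   0    1    0
   P3   0   -1    4
   P4   1    0   -2

Candidate y = [4, 0, 1, 1, 0]; check y·C column-wise:
  col t0: 4·0 + 0·-1 + 1·0 + 1·0 + 0·1 = 0
  col t1: 4·0 + 1·1 + 1·-1 = 0
  col t2: 4·-1 + 1·0 + 1·4 + 0·-2 = 0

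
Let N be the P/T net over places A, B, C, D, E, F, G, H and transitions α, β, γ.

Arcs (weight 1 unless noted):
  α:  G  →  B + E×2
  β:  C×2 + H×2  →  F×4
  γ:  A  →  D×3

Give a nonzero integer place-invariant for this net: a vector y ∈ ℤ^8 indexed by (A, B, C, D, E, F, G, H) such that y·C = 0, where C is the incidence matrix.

y = (A:3, B:0, C:0, D:1, E:0, F:0, G:0, H:0)

Incidence matrix C (rows=places, cols=transitions):
        α    β    γ
    A   0    0   -1
    B   1    0    0
    C   0   -2    0
    D   0    0    3
    E   2    0    0
    F   0    4    0
    G  -1    0    0
    H   0   -2    0

Candidate y = [3, 0, 0, 1, 0, 0, 0, 0]; check y·C column-wise:
  col α: 3·0 + 0·1 + 1·0 + 0·2 + 0·-1 = 0
  col β: 3·0 + 0·-2 + 1·0 + 0·4 + 0·-2 = 0
  col γ: 3·-1 + 1·3 = 0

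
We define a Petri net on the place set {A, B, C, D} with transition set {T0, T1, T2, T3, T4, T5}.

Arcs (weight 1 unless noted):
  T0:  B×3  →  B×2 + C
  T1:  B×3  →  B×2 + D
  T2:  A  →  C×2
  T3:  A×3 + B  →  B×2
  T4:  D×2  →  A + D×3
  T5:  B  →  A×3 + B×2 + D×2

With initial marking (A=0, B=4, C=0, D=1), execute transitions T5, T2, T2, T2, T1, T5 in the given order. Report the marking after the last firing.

step 1: fire T5:  (A=0, B=4, C=0, D=1) → (A=3, B=5, C=0, D=3)
step 2: fire T2:  (A=3, B=5, C=0, D=3) → (A=2, B=5, C=2, D=3)
step 3: fire T2:  (A=2, B=5, C=2, D=3) → (A=1, B=5, C=4, D=3)
step 4: fire T2:  (A=1, B=5, C=4, D=3) → (A=0, B=5, C=6, D=3)
step 5: fire T1:  (A=0, B=5, C=6, D=3) → (A=0, B=4, C=6, D=4)
step 6: fire T5:  (A=0, B=4, C=6, D=4) → (A=3, B=5, C=6, D=6)

(A=3, B=5, C=6, D=6)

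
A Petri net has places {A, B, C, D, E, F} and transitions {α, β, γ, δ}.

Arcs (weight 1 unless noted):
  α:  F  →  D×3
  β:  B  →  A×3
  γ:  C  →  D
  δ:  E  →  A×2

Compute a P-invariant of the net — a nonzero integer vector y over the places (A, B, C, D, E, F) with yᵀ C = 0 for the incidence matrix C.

y = (A:1, B:3, C:0, D:0, E:2, F:0)

Incidence matrix C (rows=places, cols=transitions):
        α    β    γ    δ
    A   0    3    0    2
    B   0   -1    0    0
    C   0    0   -1    0
    D   3    0    1    0
    E   0    0    0   -1
    F  -1    0    0    0

Candidate y = [1, 3, 0, 0, 2, 0]; check y·C column-wise:
  col α: 1·0 + 3·0 + 0·3 + 2·0 + 0·-1 = 0
  col β: 1·3 + 3·-1 + 2·0 = 0
  col γ: 1·0 + 3·0 + 0·-1 + 0·1 + 2·0 = 0
  col δ: 1·2 + 3·0 + 2·-1 = 0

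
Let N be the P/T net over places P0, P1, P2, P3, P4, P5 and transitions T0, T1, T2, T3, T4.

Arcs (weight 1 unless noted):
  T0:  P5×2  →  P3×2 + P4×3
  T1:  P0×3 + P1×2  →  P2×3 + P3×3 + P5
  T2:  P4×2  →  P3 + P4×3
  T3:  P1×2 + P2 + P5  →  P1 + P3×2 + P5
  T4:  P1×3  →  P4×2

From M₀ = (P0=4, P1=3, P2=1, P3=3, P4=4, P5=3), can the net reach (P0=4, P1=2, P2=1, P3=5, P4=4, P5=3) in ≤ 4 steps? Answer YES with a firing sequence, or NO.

depth 0: 1 marking
depth 1: 6 markings reached so far
depth 2: 15 markings reached so far
depth 3: 26 markings reached so far
depth 4: 38 markings reached so far
target is not among the 38 markings reachable within 4 steps

NO — not reachable within 4 firings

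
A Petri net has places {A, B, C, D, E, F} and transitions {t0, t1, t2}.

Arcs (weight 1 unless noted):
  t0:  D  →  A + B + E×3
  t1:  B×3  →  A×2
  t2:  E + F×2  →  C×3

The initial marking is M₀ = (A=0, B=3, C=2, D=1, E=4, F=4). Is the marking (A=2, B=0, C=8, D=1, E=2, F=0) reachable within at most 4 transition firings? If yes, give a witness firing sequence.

YES — reachable via ⟨t1, t2, t2⟩ (3 firings)

step 1: fire t1:  (A=0, B=3, C=2, D=1, E=4, F=4) → (A=2, B=0, C=2, D=1, E=4, F=4)
step 2: fire t2:  (A=2, B=0, C=2, D=1, E=4, F=4) → (A=2, B=0, C=5, D=1, E=3, F=2)
step 3: fire t2:  (A=2, B=0, C=5, D=1, E=3, F=2) → (A=2, B=0, C=8, D=1, E=2, F=0)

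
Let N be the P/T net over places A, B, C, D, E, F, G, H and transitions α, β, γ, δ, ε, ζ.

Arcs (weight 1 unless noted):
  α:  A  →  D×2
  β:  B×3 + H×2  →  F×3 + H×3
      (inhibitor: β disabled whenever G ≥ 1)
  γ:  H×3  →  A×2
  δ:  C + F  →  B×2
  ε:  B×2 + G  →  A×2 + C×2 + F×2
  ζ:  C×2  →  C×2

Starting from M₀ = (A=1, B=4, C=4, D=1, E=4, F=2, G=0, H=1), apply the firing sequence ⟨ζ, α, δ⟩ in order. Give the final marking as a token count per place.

(A=0, B=6, C=3, D=3, E=4, F=1, G=0, H=1)

step 1: fire ζ:  (A=1, B=4, C=4, D=1, E=4, F=2, G=0, H=1) → (A=1, B=4, C=4, D=1, E=4, F=2, G=0, H=1)
step 2: fire α:  (A=1, B=4, C=4, D=1, E=4, F=2, G=0, H=1) → (A=0, B=4, C=4, D=3, E=4, F=2, G=0, H=1)
step 3: fire δ:  (A=0, B=4, C=4, D=3, E=4, F=2, G=0, H=1) → (A=0, B=6, C=3, D=3, E=4, F=1, G=0, H=1)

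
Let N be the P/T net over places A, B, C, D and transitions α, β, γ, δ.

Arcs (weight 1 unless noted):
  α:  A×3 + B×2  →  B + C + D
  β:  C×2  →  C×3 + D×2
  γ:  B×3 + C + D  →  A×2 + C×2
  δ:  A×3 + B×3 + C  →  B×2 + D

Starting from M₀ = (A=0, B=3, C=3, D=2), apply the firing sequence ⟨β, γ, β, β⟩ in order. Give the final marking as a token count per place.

step 1: fire β:  (A=0, B=3, C=3, D=2) → (A=0, B=3, C=4, D=4)
step 2: fire γ:  (A=0, B=3, C=4, D=4) → (A=2, B=0, C=5, D=3)
step 3: fire β:  (A=2, B=0, C=5, D=3) → (A=2, B=0, C=6, D=5)
step 4: fire β:  (A=2, B=0, C=6, D=5) → (A=2, B=0, C=7, D=7)

(A=2, B=0, C=7, D=7)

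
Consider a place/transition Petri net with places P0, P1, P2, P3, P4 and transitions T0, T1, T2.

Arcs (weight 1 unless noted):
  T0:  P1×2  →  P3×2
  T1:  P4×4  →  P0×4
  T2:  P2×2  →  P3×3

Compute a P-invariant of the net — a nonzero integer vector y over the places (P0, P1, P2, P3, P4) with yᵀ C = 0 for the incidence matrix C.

Incidence matrix C (rows=places, cols=transitions):
       T0   T1   T2
   P0   0    4    0
   P1  -2    0    0
   P2   0    0   -2
   P3   2    0    3
   P4   0   -4    0

Candidate y = [0, 2, 3, 2, 0]; check y·C column-wise:
  col T0: 2·-2 + 3·0 + 2·2 = 0
  col T1: 0·4 + 2·0 + 3·0 + 2·0 + 0·-4 = 0
  col T2: 2·0 + 3·-2 + 2·3 = 0

y = (P0:0, P1:2, P2:3, P3:2, P4:0)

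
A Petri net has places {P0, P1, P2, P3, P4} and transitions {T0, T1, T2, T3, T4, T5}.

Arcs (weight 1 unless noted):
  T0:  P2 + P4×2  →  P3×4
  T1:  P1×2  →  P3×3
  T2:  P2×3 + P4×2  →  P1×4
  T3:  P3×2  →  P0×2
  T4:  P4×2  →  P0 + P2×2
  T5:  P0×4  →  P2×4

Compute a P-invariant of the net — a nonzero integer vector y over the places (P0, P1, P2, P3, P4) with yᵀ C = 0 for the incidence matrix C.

y = (P0:2, P1:3, P2:2, P3:2, P4:3)

Incidence matrix C (rows=places, cols=transitions):
       T0   T1   T2   T3   T4   T5
   P0   0    0    0    2    1   -4
   P1   0   -2    4    0    0    0
   P2  -1    0   -3    0    2    4
   P3   4    3    0   -2    0    0
   P4  -2    0   -2    0   -2    0

Candidate y = [2, 3, 2, 2, 3]; check y·C column-wise:
  col T0: 2·0 + 3·0 + 2·-1 + 2·4 + 3·-2 = 0
  col T1: 2·0 + 3·-2 + 2·0 + 2·3 + 3·0 = 0
  col T2: 2·0 + 3·4 + 2·-3 + 2·0 + 3·-2 = 0
  col T3: 2·2 + 3·0 + 2·0 + 2·-2 + 3·0 = 0
  col T4: 2·1 + 3·0 + 2·2 + 2·0 + 3·-2 = 0
  col T5: 2·-4 + 3·0 + 2·4 + 2·0 + 3·0 = 0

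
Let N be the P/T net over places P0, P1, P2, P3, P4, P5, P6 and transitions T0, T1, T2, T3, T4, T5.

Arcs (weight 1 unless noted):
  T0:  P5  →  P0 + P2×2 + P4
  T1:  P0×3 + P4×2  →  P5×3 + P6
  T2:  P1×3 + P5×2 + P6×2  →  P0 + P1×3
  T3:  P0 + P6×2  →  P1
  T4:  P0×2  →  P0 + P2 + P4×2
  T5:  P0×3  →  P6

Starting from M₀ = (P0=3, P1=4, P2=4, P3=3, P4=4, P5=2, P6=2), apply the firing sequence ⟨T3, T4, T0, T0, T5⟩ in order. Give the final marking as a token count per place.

step 1: fire T3:  (P0=3, P1=4, P2=4, P3=3, P4=4, P5=2, P6=2) → (P0=2, P1=5, P2=4, P3=3, P4=4, P5=2, P6=0)
step 2: fire T4:  (P0=2, P1=5, P2=4, P3=3, P4=4, P5=2, P6=0) → (P0=1, P1=5, P2=5, P3=3, P4=6, P5=2, P6=0)
step 3: fire T0:  (P0=1, P1=5, P2=5, P3=3, P4=6, P5=2, P6=0) → (P0=2, P1=5, P2=7, P3=3, P4=7, P5=1, P6=0)
step 4: fire T0:  (P0=2, P1=5, P2=7, P3=3, P4=7, P5=1, P6=0) → (P0=3, P1=5, P2=9, P3=3, P4=8, P5=0, P6=0)
step 5: fire T5:  (P0=3, P1=5, P2=9, P3=3, P4=8, P5=0, P6=0) → (P0=0, P1=5, P2=9, P3=3, P4=8, P5=0, P6=1)

(P0=0, P1=5, P2=9, P3=3, P4=8, P5=0, P6=1)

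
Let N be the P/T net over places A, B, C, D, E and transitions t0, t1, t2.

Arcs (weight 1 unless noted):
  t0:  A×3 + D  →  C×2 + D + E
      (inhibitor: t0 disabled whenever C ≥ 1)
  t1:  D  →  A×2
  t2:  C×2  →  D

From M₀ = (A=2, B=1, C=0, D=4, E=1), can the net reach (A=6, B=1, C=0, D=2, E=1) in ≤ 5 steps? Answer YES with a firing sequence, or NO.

step 1: fire t1:  (A=2, B=1, C=0, D=4, E=1) → (A=4, B=1, C=0, D=3, E=1)
step 2: fire t1:  (A=4, B=1, C=0, D=3, E=1) → (A=6, B=1, C=0, D=2, E=1)

YES — reachable via ⟨t1, t1⟩ (2 firings)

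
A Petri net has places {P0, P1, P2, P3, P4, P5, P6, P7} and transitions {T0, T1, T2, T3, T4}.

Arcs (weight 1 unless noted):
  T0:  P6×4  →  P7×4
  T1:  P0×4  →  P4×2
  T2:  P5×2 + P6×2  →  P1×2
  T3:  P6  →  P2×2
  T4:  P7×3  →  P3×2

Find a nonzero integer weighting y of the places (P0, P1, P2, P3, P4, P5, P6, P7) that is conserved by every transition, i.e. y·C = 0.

Incidence matrix C (rows=places, cols=transitions):
       T0   T1   T2   T3   T4
   P0   0   -4    0    0    0
   P1   0    0    2    0    0
   P2   0    0    0    2    0
   P3   0    0    0    0    2
   P4   0    2    0    0    0
   P5   0    0   -2    0    0
   P6  -4    0   -2   -1    0
   P7   4    0    0    0   -3

Candidate y = [1, 0, 0, 0, 2, 0, 0, 0]; check y·C column-wise:
  col T0: 1·0 + 2·0 + 0·-4 + 0·4 = 0
  col T1: 1·-4 + 2·2 = 0
  col T2: 1·0 + 0·2 + 2·0 + 0·-2 + 0·-2 = 0
  col T3: 1·0 + 0·2 + 2·0 + 0·-1 = 0
  col T4: 1·0 + 0·2 + 2·0 + 0·-3 = 0

y = (P0:1, P1:0, P2:0, P3:0, P4:2, P5:0, P6:0, P7:0)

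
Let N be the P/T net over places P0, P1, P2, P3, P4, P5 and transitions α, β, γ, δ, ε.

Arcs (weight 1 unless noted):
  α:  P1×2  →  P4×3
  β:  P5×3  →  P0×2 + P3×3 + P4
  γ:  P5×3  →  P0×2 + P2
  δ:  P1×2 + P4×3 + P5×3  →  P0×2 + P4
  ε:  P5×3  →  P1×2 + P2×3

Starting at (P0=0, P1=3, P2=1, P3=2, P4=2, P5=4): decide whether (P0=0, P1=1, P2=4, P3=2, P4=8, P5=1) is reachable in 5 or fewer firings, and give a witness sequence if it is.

step 1: fire α:  (P0=0, P1=3, P2=1, P3=2, P4=2, P5=4) → (P0=0, P1=1, P2=1, P3=2, P4=5, P5=4)
step 2: fire ε:  (P0=0, P1=1, P2=1, P3=2, P4=5, P5=4) → (P0=0, P1=3, P2=4, P3=2, P4=5, P5=1)
step 3: fire α:  (P0=0, P1=3, P2=4, P3=2, P4=5, P5=1) → (P0=0, P1=1, P2=4, P3=2, P4=8, P5=1)

YES — reachable via ⟨α, ε, α⟩ (3 firings)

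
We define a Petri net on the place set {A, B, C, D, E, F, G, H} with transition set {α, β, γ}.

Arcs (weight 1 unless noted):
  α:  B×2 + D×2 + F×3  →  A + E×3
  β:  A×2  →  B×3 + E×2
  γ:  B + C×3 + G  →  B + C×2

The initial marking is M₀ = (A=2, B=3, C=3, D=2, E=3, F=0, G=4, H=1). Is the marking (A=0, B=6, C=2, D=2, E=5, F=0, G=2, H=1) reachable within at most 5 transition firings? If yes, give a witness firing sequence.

NO — not reachable within 5 firings

depth 0: 1 marking
depth 1: 3 markings reached so far
depth 2: 4 markings reached so far
depth 3: 4 markings reached so far
(frontier empty at depth 3; search complete)
target is not among the 4 markings reachable within 5 steps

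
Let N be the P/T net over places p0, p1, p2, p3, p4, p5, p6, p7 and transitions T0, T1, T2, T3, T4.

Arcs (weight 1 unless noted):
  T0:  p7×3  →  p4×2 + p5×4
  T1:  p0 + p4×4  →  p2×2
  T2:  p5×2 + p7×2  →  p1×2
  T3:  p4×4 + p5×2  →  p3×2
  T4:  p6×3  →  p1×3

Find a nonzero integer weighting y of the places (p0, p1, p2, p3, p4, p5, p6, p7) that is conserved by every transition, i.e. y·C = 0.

y = (p0:2, p1:0, p2:1, p3:0, p4:0, p5:0, p6:0, p7:0)

Incidence matrix C (rows=places, cols=transitions):
       T0   T1   T2   T3   T4
   p0   0   -1    0    0    0
   p1   0    0    2    0    3
   p2   0    2    0    0    0
   p3   0    0    0    2    0
   p4   2   -4    0   -4    0
   p5   4    0   -2   -2    0
   p6   0    0    0    0   -3
   p7  -3    0   -2    0    0

Candidate y = [2, 0, 1, 0, 0, 0, 0, 0]; check y·C column-wise:
  col T0: 2·0 + 1·0 + 0·2 + 0·4 + 0·-3 = 0
  col T1: 2·-1 + 1·2 + 0·-4 = 0
  col T2: 2·0 + 0·2 + 1·0 + 0·-2 + 0·-2 = 0
  col T3: 2·0 + 1·0 + 0·2 + 0·-4 + 0·-2 = 0
  col T4: 2·0 + 0·3 + 1·0 + 0·-3 = 0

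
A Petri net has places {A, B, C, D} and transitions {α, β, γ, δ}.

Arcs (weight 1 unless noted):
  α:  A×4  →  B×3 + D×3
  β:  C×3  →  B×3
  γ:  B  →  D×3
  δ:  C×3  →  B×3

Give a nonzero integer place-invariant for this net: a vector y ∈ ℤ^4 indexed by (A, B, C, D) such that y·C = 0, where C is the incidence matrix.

y = (A:3, B:3, C:3, D:1)

Incidence matrix C (rows=places, cols=transitions):
        α    β    γ    δ
    A  -4    0    0    0
    B   3    3   -1    3
    C   0   -3    0   -3
    D   3    0    3    0

Candidate y = [3, 3, 3, 1]; check y·C column-wise:
  col α: 3·-4 + 3·3 + 3·0 + 1·3 = 0
  col β: 3·0 + 3·3 + 3·-3 + 1·0 = 0
  col γ: 3·0 + 3·-1 + 3·0 + 1·3 = 0
  col δ: 3·0 + 3·3 + 3·-3 + 1·0 = 0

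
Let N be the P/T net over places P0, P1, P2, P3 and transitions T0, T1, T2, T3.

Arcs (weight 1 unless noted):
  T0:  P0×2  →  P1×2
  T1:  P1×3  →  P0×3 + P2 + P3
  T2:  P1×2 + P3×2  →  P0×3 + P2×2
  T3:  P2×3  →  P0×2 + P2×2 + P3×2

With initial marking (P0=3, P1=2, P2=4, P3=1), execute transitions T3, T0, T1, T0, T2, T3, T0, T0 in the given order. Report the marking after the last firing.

(P0=5, P1=5, P2=5, P3=4)

step 1: fire T3:  (P0=3, P1=2, P2=4, P3=1) → (P0=5, P1=2, P2=3, P3=3)
step 2: fire T0:  (P0=5, P1=2, P2=3, P3=3) → (P0=3, P1=4, P2=3, P3=3)
step 3: fire T1:  (P0=3, P1=4, P2=3, P3=3) → (P0=6, P1=1, P2=4, P3=4)
step 4: fire T0:  (P0=6, P1=1, P2=4, P3=4) → (P0=4, P1=3, P2=4, P3=4)
step 5: fire T2:  (P0=4, P1=3, P2=4, P3=4) → (P0=7, P1=1, P2=6, P3=2)
step 6: fire T3:  (P0=7, P1=1, P2=6, P3=2) → (P0=9, P1=1, P2=5, P3=4)
step 7: fire T0:  (P0=9, P1=1, P2=5, P3=4) → (P0=7, P1=3, P2=5, P3=4)
step 8: fire T0:  (P0=7, P1=3, P2=5, P3=4) → (P0=5, P1=5, P2=5, P3=4)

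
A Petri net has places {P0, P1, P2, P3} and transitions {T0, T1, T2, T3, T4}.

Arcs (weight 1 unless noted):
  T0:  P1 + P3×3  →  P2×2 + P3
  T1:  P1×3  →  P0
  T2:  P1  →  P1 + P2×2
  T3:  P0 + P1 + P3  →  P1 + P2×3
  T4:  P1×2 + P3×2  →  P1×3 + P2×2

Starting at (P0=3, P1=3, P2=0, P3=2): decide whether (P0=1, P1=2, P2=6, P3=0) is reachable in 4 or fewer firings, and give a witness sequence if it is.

NO — not reachable within 4 firings

depth 0: 1 marking
depth 1: 5 markings reached so far
depth 2: 12 markings reached so far
depth 3: 20 markings reached so far
depth 4: 28 markings reached so far
target is not among the 28 markings reachable within 4 steps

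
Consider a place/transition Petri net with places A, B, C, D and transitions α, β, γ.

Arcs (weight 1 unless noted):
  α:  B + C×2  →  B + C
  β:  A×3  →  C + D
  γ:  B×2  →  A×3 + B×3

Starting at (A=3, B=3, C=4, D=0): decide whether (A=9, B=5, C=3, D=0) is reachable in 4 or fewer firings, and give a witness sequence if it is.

step 1: fire α:  (A=3, B=3, C=4, D=0) → (A=3, B=3, C=3, D=0)
step 2: fire γ:  (A=3, B=3, C=3, D=0) → (A=6, B=4, C=3, D=0)
step 3: fire γ:  (A=6, B=4, C=3, D=0) → (A=9, B=5, C=3, D=0)

YES — reachable via ⟨α, γ, γ⟩ (3 firings)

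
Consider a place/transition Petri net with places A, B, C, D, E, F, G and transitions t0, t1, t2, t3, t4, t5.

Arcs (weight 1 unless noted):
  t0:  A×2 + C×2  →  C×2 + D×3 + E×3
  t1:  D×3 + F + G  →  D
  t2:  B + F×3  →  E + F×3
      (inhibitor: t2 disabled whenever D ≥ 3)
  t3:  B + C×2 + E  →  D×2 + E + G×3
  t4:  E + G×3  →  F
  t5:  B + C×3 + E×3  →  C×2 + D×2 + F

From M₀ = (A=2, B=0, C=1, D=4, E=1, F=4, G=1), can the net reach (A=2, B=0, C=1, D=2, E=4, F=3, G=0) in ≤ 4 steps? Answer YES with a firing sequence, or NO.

NO — not reachable within 4 firings

depth 0: 1 marking
depth 1: 2 markings reached so far
depth 2: 2 markings reached so far
(frontier empty at depth 2; search complete)
target is not among the 2 markings reachable within 4 steps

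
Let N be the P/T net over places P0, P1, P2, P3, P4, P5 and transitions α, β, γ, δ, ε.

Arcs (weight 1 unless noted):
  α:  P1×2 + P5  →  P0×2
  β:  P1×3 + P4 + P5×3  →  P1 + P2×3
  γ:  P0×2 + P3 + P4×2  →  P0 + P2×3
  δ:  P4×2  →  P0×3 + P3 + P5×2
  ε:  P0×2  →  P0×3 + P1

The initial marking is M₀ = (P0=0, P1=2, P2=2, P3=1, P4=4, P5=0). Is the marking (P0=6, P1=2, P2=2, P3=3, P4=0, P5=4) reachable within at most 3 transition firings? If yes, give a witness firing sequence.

YES — reachable via ⟨δ, δ⟩ (2 firings)

step 1: fire δ:  (P0=0, P1=2, P2=2, P3=1, P4=4, P5=0) → (P0=3, P1=2, P2=2, P3=2, P4=2, P5=2)
step 2: fire δ:  (P0=3, P1=2, P2=2, P3=2, P4=2, P5=2) → (P0=6, P1=2, P2=2, P3=3, P4=0, P5=4)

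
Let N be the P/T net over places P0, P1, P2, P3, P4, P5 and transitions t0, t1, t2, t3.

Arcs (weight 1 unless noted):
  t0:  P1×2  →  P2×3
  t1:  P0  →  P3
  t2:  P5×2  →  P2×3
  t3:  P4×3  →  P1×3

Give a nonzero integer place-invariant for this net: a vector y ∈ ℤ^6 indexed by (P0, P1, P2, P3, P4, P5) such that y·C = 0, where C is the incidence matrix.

Incidence matrix C (rows=places, cols=transitions):
       t0   t1   t2   t3
   P0   0   -1    0    0
   P1  -2    0    0    3
   P2   3    0    3    0
   P3   0    1    0    0
   P4   0    0    0   -3
   P5   0    0   -2    0

Candidate y = [1, 0, 0, 1, 0, 0]; check y·C column-wise:
  col t0: 1·0 + 0·-2 + 0·3 + 1·0 = 0
  col t1: 1·-1 + 1·1 = 0
  col t2: 1·0 + 0·3 + 1·0 + 0·-2 = 0
  col t3: 1·0 + 0·3 + 1·0 + 0·-3 = 0

y = (P0:1, P1:0, P2:0, P3:1, P4:0, P5:0)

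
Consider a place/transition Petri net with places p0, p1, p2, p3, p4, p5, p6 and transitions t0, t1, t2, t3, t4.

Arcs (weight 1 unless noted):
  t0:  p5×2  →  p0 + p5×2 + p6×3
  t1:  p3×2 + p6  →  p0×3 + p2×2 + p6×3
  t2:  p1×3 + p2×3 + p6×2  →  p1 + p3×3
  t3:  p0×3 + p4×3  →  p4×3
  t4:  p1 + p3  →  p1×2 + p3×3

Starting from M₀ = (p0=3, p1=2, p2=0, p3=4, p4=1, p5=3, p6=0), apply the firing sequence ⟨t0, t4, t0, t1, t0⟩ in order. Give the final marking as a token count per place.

(p0=9, p1=3, p2=2, p3=4, p4=1, p5=3, p6=11)

step 1: fire t0:  (p0=3, p1=2, p2=0, p3=4, p4=1, p5=3, p6=0) → (p0=4, p1=2, p2=0, p3=4, p4=1, p5=3, p6=3)
step 2: fire t4:  (p0=4, p1=2, p2=0, p3=4, p4=1, p5=3, p6=3) → (p0=4, p1=3, p2=0, p3=6, p4=1, p5=3, p6=3)
step 3: fire t0:  (p0=4, p1=3, p2=0, p3=6, p4=1, p5=3, p6=3) → (p0=5, p1=3, p2=0, p3=6, p4=1, p5=3, p6=6)
step 4: fire t1:  (p0=5, p1=3, p2=0, p3=6, p4=1, p5=3, p6=6) → (p0=8, p1=3, p2=2, p3=4, p4=1, p5=3, p6=8)
step 5: fire t0:  (p0=8, p1=3, p2=2, p3=4, p4=1, p5=3, p6=8) → (p0=9, p1=3, p2=2, p3=4, p4=1, p5=3, p6=11)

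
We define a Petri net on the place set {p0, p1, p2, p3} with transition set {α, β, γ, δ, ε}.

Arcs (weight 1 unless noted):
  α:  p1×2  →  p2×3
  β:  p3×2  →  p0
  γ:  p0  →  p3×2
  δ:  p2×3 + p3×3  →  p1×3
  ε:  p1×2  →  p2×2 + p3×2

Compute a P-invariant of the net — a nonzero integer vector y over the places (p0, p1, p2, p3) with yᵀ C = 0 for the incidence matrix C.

y = (p0:2, p1:3, p2:2, p3:1)

Incidence matrix C (rows=places, cols=transitions):
        α    β    γ    δ    ε
   p0   0    1   -1    0    0
   p1  -2    0    0    3   -2
   p2   3    0    0   -3    2
   p3   0   -2    2   -3    2

Candidate y = [2, 3, 2, 1]; check y·C column-wise:
  col α: 2·0 + 3·-2 + 2·3 + 1·0 = 0
  col β: 2·1 + 3·0 + 2·0 + 1·-2 = 0
  col γ: 2·-1 + 3·0 + 2·0 + 1·2 = 0
  col δ: 2·0 + 3·3 + 2·-3 + 1·-3 = 0
  col ε: 2·0 + 3·-2 + 2·2 + 1·2 = 0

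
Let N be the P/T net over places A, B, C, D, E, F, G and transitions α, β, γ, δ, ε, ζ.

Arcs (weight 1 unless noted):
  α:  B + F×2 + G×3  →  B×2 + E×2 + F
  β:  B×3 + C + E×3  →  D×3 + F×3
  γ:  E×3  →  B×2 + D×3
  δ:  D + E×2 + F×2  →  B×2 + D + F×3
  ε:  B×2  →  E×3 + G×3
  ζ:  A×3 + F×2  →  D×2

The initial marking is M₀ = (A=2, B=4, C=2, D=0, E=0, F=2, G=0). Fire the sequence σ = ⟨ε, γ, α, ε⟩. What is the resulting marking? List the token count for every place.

step 1: fire ε:  (A=2, B=4, C=2, D=0, E=0, F=2, G=0) → (A=2, B=2, C=2, D=0, E=3, F=2, G=3)
step 2: fire γ:  (A=2, B=2, C=2, D=0, E=3, F=2, G=3) → (A=2, B=4, C=2, D=3, E=0, F=2, G=3)
step 3: fire α:  (A=2, B=4, C=2, D=3, E=0, F=2, G=3) → (A=2, B=5, C=2, D=3, E=2, F=1, G=0)
step 4: fire ε:  (A=2, B=5, C=2, D=3, E=2, F=1, G=0) → (A=2, B=3, C=2, D=3, E=5, F=1, G=3)

(A=2, B=3, C=2, D=3, E=5, F=1, G=3)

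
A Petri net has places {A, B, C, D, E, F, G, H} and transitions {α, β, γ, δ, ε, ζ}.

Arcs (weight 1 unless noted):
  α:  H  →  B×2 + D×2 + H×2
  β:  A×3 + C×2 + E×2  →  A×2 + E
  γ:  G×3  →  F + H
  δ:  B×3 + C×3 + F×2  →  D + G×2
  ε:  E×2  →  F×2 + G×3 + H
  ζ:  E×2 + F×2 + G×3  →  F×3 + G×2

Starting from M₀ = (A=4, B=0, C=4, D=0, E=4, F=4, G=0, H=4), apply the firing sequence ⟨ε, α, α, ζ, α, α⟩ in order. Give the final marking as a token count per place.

(A=4, B=8, C=4, D=8, E=0, F=7, G=2, H=9)

step 1: fire ε:  (A=4, B=0, C=4, D=0, E=4, F=4, G=0, H=4) → (A=4, B=0, C=4, D=0, E=2, F=6, G=3, H=5)
step 2: fire α:  (A=4, B=0, C=4, D=0, E=2, F=6, G=3, H=5) → (A=4, B=2, C=4, D=2, E=2, F=6, G=3, H=6)
step 3: fire α:  (A=4, B=2, C=4, D=2, E=2, F=6, G=3, H=6) → (A=4, B=4, C=4, D=4, E=2, F=6, G=3, H=7)
step 4: fire ζ:  (A=4, B=4, C=4, D=4, E=2, F=6, G=3, H=7) → (A=4, B=4, C=4, D=4, E=0, F=7, G=2, H=7)
step 5: fire α:  (A=4, B=4, C=4, D=4, E=0, F=7, G=2, H=7) → (A=4, B=6, C=4, D=6, E=0, F=7, G=2, H=8)
step 6: fire α:  (A=4, B=6, C=4, D=6, E=0, F=7, G=2, H=8) → (A=4, B=8, C=4, D=8, E=0, F=7, G=2, H=9)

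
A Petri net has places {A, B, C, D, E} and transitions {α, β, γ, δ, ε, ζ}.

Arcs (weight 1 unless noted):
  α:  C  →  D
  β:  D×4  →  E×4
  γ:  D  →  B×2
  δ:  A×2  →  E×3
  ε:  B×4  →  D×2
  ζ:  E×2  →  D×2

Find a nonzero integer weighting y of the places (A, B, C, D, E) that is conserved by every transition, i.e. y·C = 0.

Incidence matrix C (rows=places, cols=transitions):
        α    β    γ    δ    ε    ζ
    A   0    0    0   -2    0    0
    B   0    0    2    0   -4    0
    C  -1    0    0    0    0    0
    D   1   -4   -1    0    2    2
    E   0    4    0    3    0   -2

Candidate y = [3, 1, 2, 2, 2]; check y·C column-wise:
  col α: 3·0 + 1·0 + 2·-1 + 2·1 + 2·0 = 0
  col β: 3·0 + 1·0 + 2·0 + 2·-4 + 2·4 = 0
  col γ: 3·0 + 1·2 + 2·0 + 2·-1 + 2·0 = 0
  col δ: 3·-2 + 1·0 + 2·0 + 2·0 + 2·3 = 0
  col ε: 3·0 + 1·-4 + 2·0 + 2·2 + 2·0 = 0
  col ζ: 3·0 + 1·0 + 2·0 + 2·2 + 2·-2 = 0

y = (A:3, B:1, C:2, D:2, E:2)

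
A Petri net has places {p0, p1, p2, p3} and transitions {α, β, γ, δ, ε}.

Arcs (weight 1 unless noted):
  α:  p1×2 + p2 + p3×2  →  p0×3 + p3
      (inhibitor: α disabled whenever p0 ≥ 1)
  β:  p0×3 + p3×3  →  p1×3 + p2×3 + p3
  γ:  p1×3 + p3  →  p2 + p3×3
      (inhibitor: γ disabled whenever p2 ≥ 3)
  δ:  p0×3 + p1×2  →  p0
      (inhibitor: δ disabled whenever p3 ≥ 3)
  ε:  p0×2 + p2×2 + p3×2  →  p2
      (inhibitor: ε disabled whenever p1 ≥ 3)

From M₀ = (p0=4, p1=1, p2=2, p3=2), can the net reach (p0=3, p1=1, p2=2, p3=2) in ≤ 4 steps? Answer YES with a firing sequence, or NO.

depth 0: 1 marking
depth 1: 2 markings reached so far
depth 2: 2 markings reached so far
(frontier empty at depth 2; search complete)
target is not among the 2 markings reachable within 4 steps

NO — not reachable within 4 firings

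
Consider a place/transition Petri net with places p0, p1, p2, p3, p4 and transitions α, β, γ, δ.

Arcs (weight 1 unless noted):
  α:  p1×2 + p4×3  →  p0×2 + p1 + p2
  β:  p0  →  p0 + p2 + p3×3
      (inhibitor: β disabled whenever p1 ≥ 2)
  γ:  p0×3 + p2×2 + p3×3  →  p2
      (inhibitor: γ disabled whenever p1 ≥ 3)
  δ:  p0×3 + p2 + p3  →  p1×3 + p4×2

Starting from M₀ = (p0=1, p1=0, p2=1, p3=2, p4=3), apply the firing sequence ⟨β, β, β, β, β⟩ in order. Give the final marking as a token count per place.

(p0=1, p1=0, p2=6, p3=17, p4=3)

step 1: fire β:  (p0=1, p1=0, p2=1, p3=2, p4=3) → (p0=1, p1=0, p2=2, p3=5, p4=3)
step 2: fire β:  (p0=1, p1=0, p2=2, p3=5, p4=3) → (p0=1, p1=0, p2=3, p3=8, p4=3)
step 3: fire β:  (p0=1, p1=0, p2=3, p3=8, p4=3) → (p0=1, p1=0, p2=4, p3=11, p4=3)
step 4: fire β:  (p0=1, p1=0, p2=4, p3=11, p4=3) → (p0=1, p1=0, p2=5, p3=14, p4=3)
step 5: fire β:  (p0=1, p1=0, p2=5, p3=14, p4=3) → (p0=1, p1=0, p2=6, p3=17, p4=3)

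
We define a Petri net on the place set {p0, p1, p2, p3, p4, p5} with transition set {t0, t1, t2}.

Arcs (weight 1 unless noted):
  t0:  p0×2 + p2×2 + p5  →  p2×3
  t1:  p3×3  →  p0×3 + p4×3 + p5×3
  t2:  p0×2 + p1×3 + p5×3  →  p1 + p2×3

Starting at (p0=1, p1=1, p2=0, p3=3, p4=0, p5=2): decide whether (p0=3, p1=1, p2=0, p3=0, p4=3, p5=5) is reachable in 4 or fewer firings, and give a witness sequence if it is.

depth 0: 1 marking
depth 1: 2 markings reached so far
depth 2: 2 markings reached so far
(frontier empty at depth 2; search complete)
target is not among the 2 markings reachable within 4 steps

NO — not reachable within 4 firings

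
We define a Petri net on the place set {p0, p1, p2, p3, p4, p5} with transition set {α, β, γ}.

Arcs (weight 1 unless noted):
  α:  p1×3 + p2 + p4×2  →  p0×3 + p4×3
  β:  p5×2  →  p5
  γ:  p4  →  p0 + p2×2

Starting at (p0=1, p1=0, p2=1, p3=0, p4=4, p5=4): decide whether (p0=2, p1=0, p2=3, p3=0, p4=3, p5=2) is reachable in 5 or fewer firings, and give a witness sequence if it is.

step 1: fire β:  (p0=1, p1=0, p2=1, p3=0, p4=4, p5=4) → (p0=1, p1=0, p2=1, p3=0, p4=4, p5=3)
step 2: fire β:  (p0=1, p1=0, p2=1, p3=0, p4=4, p5=3) → (p0=1, p1=0, p2=1, p3=0, p4=4, p5=2)
step 3: fire γ:  (p0=1, p1=0, p2=1, p3=0, p4=4, p5=2) → (p0=2, p1=0, p2=3, p3=0, p4=3, p5=2)

YES — reachable via ⟨β, β, γ⟩ (3 firings)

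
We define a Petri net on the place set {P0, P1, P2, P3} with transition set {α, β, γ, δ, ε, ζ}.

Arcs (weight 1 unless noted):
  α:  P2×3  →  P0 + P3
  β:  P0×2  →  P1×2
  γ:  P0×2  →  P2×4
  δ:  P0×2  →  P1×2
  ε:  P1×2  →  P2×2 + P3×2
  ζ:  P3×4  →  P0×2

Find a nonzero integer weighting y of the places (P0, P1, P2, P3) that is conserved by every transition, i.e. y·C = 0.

y = (P0:2, P1:2, P2:1, P3:1)

Incidence matrix C (rows=places, cols=transitions):
        α    β    γ    δ    ε    ζ
   P0   1   -2   -2   -2    0    2
   P1   0    2    0    2   -2    0
   P2  -3    0    4    0    2    0
   P3   1    0    0    0    2   -4

Candidate y = [2, 2, 1, 1]; check y·C column-wise:
  col α: 2·1 + 2·0 + 1·-3 + 1·1 = 0
  col β: 2·-2 + 2·2 + 1·0 + 1·0 = 0
  col γ: 2·-2 + 2·0 + 1·4 + 1·0 = 0
  col δ: 2·-2 + 2·2 + 1·0 + 1·0 = 0
  col ε: 2·0 + 2·-2 + 1·2 + 1·2 = 0
  col ζ: 2·2 + 2·0 + 1·0 + 1·-4 = 0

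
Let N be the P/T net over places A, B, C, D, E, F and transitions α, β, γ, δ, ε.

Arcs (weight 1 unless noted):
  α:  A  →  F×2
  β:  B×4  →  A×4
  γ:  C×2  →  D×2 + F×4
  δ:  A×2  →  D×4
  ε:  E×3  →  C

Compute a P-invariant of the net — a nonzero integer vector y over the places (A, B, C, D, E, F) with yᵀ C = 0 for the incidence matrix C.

Incidence matrix C (rows=places, cols=transitions):
        α    β    γ    δ    ε
    A  -1    4    0   -2    0
    B   0   -4    0    0    0
    C   0    0   -2    0    1
    D   0    0    2    4    0
    E   0    0    0    0   -3
    F   2    0    4    0    0

Candidate y = [2, 2, 3, 1, 1, 1]; check y·C column-wise:
  col α: 2·-1 + 2·0 + 3·0 + 1·0 + 1·0 + 1·2 = 0
  col β: 2·4 + 2·-4 + 3·0 + 1·0 + 1·0 + 1·0 = 0
  col γ: 2·0 + 2·0 + 3·-2 + 1·2 + 1·0 + 1·4 = 0
  col δ: 2·-2 + 2·0 + 3·0 + 1·4 + 1·0 + 1·0 = 0
  col ε: 2·0 + 2·0 + 3·1 + 1·0 + 1·-3 + 1·0 = 0

y = (A:2, B:2, C:3, D:1, E:1, F:1)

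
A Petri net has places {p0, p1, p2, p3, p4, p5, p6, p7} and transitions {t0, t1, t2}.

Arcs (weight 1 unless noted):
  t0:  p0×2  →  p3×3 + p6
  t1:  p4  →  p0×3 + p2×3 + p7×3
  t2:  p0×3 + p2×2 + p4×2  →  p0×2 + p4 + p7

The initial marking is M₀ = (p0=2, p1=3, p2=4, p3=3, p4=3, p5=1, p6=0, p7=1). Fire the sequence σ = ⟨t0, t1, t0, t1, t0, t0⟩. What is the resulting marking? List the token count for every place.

step 1: fire t0:  (p0=2, p1=3, p2=4, p3=3, p4=3, p5=1, p6=0, p7=1) → (p0=0, p1=3, p2=4, p3=6, p4=3, p5=1, p6=1, p7=1)
step 2: fire t1:  (p0=0, p1=3, p2=4, p3=6, p4=3, p5=1, p6=1, p7=1) → (p0=3, p1=3, p2=7, p3=6, p4=2, p5=1, p6=1, p7=4)
step 3: fire t0:  (p0=3, p1=3, p2=7, p3=6, p4=2, p5=1, p6=1, p7=4) → (p0=1, p1=3, p2=7, p3=9, p4=2, p5=1, p6=2, p7=4)
step 4: fire t1:  (p0=1, p1=3, p2=7, p3=9, p4=2, p5=1, p6=2, p7=4) → (p0=4, p1=3, p2=10, p3=9, p4=1, p5=1, p6=2, p7=7)
step 5: fire t0:  (p0=4, p1=3, p2=10, p3=9, p4=1, p5=1, p6=2, p7=7) → (p0=2, p1=3, p2=10, p3=12, p4=1, p5=1, p6=3, p7=7)
step 6: fire t0:  (p0=2, p1=3, p2=10, p3=12, p4=1, p5=1, p6=3, p7=7) → (p0=0, p1=3, p2=10, p3=15, p4=1, p5=1, p6=4, p7=7)

(p0=0, p1=3, p2=10, p3=15, p4=1, p5=1, p6=4, p7=7)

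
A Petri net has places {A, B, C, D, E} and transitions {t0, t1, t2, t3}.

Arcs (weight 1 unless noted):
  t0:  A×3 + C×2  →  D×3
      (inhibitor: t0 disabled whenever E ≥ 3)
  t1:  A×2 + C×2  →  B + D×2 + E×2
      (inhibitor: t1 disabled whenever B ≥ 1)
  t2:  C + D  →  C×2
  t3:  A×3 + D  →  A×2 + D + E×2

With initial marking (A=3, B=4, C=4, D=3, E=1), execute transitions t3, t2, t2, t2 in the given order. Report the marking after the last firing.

(A=2, B=4, C=7, D=0, E=3)

step 1: fire t3:  (A=3, B=4, C=4, D=3, E=1) → (A=2, B=4, C=4, D=3, E=3)
step 2: fire t2:  (A=2, B=4, C=4, D=3, E=3) → (A=2, B=4, C=5, D=2, E=3)
step 3: fire t2:  (A=2, B=4, C=5, D=2, E=3) → (A=2, B=4, C=6, D=1, E=3)
step 4: fire t2:  (A=2, B=4, C=6, D=1, E=3) → (A=2, B=4, C=7, D=0, E=3)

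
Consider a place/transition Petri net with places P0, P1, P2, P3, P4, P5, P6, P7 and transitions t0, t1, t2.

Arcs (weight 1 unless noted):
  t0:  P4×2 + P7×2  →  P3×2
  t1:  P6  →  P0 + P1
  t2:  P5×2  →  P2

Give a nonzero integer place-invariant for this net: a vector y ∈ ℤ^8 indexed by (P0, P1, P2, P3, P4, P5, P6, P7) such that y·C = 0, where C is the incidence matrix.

y = (P0:1, P1:-1, P2:0, P3:0, P4:0, P5:0, P6:0, P7:0)

Incidence matrix C (rows=places, cols=transitions):
       t0   t1   t2
   P0   0    1    0
   P1   0    1    0
   P2   0    0    1
   P3   2    0    0
   P4  -2    0    0
   P5   0    0   -2
   P6   0   -1    0
   P7  -2    0    0

Candidate y = [1, -1, 0, 0, 0, 0, 0, 0]; check y·C column-wise:
  col t0: 1·0 + -1·0 + 0·2 + 0·-2 + 0·-2 = 0
  col t1: 1·1 + -1·1 + 0·-1 = 0
  col t2: 1·0 + -1·0 + 0·1 + 0·-2 = 0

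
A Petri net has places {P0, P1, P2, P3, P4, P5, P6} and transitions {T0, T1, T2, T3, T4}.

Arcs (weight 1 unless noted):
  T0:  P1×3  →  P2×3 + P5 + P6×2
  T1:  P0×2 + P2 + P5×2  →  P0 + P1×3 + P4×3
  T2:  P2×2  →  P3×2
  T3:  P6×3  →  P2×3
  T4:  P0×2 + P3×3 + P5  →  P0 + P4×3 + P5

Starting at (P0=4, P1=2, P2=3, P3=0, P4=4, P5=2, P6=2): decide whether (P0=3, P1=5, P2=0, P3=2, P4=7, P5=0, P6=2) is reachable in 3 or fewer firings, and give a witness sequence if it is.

step 1: fire T1:  (P0=4, P1=2, P2=3, P3=0, P4=4, P5=2, P6=2) → (P0=3, P1=5, P2=2, P3=0, P4=7, P5=0, P6=2)
step 2: fire T2:  (P0=3, P1=5, P2=2, P3=0, P4=7, P5=0, P6=2) → (P0=3, P1=5, P2=0, P3=2, P4=7, P5=0, P6=2)

YES — reachable via ⟨T1, T2⟩ (2 firings)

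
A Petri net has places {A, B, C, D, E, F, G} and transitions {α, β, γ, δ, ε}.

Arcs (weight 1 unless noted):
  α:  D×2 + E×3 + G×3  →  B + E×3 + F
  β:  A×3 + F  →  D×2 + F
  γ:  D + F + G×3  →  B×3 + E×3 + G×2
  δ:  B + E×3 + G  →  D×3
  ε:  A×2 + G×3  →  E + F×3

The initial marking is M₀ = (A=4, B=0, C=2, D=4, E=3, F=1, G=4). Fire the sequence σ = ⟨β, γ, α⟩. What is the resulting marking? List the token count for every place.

step 1: fire β:  (A=4, B=0, C=2, D=4, E=3, F=1, G=4) → (A=1, B=0, C=2, D=6, E=3, F=1, G=4)
step 2: fire γ:  (A=1, B=0, C=2, D=6, E=3, F=1, G=4) → (A=1, B=3, C=2, D=5, E=6, F=0, G=3)
step 3: fire α:  (A=1, B=3, C=2, D=5, E=6, F=0, G=3) → (A=1, B=4, C=2, D=3, E=6, F=1, G=0)

(A=1, B=4, C=2, D=3, E=6, F=1, G=0)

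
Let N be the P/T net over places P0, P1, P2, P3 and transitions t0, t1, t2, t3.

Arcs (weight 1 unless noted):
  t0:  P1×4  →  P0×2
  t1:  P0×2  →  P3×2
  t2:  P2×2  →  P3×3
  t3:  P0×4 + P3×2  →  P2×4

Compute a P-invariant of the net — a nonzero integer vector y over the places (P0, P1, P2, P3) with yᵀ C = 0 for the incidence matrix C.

y = (P0:2, P1:1, P2:3, P3:2)

Incidence matrix C (rows=places, cols=transitions):
       t0   t1   t2   t3
   P0   2   -2    0   -4
   P1  -4    0    0    0
   P2   0    0   -2    4
   P3   0    2    3   -2

Candidate y = [2, 1, 3, 2]; check y·C column-wise:
  col t0: 2·2 + 1·-4 + 3·0 + 2·0 = 0
  col t1: 2·-2 + 1·0 + 3·0 + 2·2 = 0
  col t2: 2·0 + 1·0 + 3·-2 + 2·3 = 0
  col t3: 2·-4 + 1·0 + 3·4 + 2·-2 = 0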